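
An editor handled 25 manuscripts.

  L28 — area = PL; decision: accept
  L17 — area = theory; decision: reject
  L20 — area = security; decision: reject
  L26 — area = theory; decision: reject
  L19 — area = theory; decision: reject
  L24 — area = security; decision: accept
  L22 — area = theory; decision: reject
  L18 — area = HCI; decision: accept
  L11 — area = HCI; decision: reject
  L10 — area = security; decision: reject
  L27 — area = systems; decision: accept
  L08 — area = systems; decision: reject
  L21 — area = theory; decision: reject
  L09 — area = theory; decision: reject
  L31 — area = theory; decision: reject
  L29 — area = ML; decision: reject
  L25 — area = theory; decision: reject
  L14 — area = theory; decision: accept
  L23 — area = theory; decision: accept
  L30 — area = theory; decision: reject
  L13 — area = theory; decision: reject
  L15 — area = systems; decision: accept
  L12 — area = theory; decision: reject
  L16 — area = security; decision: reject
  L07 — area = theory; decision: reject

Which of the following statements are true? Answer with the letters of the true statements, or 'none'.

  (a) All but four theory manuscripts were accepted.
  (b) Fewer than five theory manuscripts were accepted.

(b)

|A| = 14, |A ∩ B| = 2, |A ∖ B| = 12.
(a) |A ∖ B| = 4: fails.
(b) |A ∩ B| < 5: holds.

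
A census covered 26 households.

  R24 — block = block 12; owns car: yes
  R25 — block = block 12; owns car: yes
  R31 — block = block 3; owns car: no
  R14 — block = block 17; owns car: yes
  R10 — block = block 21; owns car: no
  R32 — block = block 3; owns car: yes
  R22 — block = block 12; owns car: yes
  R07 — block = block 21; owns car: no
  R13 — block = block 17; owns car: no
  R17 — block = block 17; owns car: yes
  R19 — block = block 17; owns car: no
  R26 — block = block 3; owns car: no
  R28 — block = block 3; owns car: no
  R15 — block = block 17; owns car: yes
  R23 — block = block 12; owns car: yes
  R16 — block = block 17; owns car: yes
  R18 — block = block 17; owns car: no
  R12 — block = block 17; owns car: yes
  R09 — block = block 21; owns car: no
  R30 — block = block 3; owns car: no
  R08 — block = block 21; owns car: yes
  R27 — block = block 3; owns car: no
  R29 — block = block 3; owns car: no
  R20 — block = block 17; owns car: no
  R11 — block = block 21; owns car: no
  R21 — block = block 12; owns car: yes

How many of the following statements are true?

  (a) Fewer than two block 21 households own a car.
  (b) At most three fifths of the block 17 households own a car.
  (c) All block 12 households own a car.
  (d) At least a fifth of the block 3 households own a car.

3

(a) block 21: |A| = 5, |A ∩ B| = 1; needs |A ∩ B| < 2 — true.
(b) block 17: |A| = 9, |A ∩ B| = 5; needs |A ∩ B| / |A| ≤ 3/5 — true.
(c) block 12: |A| = 5, |A ∩ B| = 5; needs A ⊆ B, i.e. every element of A is in B (|A ∖ B| = 0) — true.
(d) block 3: |A| = 7, |A ∩ B| = 1; needs |A ∩ B| / |A| ≥ 1/5 — false.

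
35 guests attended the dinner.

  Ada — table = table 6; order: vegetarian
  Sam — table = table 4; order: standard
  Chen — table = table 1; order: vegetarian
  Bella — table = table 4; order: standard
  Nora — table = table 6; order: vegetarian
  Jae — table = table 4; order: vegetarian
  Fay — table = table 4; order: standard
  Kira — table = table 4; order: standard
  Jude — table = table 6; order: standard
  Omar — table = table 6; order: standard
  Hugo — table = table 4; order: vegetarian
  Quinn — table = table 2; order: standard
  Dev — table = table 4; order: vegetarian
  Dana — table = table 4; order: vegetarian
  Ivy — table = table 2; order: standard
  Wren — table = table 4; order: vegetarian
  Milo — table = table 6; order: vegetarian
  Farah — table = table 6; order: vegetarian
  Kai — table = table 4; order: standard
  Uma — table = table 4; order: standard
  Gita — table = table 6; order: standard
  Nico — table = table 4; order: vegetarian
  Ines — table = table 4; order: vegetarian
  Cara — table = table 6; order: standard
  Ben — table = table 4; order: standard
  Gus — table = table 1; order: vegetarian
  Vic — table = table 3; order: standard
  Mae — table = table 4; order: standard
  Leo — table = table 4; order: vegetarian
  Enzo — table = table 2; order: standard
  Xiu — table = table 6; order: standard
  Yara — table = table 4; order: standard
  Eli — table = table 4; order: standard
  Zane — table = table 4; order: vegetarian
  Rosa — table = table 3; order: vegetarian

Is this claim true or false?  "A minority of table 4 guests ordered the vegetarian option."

'A minority of table 4 guests ordered the vegetarian option' holds iff |A ∩ B| < |A ∖ B|.
|A| = 19, |A ∩ B| = 9, |A ∖ B| = 10.
9 < 10, so the statement is true.

True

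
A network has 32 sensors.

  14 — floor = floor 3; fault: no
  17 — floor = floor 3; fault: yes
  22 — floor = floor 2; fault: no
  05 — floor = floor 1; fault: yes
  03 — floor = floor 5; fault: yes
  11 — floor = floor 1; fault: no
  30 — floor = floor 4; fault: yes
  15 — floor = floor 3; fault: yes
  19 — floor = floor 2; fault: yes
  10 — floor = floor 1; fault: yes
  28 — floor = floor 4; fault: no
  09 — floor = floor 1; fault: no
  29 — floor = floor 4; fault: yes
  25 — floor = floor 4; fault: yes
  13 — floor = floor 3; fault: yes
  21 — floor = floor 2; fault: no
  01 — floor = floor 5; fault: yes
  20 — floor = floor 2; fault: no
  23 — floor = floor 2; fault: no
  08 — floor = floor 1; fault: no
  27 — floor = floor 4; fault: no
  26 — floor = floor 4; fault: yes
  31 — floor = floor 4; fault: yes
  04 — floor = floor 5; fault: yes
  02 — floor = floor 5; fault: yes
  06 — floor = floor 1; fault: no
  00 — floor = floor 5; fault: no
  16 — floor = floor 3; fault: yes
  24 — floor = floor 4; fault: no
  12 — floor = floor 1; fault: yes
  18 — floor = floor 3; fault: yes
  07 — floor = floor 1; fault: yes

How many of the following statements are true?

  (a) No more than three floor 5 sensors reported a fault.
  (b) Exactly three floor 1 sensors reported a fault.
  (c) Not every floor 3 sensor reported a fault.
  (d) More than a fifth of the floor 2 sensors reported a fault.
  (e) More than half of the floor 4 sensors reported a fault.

2

(a) floor 5: |A| = 5, |A ∩ B| = 4; needs |A ∩ B| ≤ 3 — false.
(b) floor 1: |A| = 8, |A ∩ B| = 4; needs |A ∩ B| = 3 — false.
(c) floor 3: |A| = 6, |A ∩ B| = 5; needs A ⊄ B (|A ∖ B| ≥ 1) — true.
(d) floor 2: |A| = 5, |A ∩ B| = 1; needs |A ∩ B| / |A| > 1/5 — false.
(e) floor 4: |A| = 8, |A ∩ B| = 5; needs |A ∩ B| > |A ∖ B| — true.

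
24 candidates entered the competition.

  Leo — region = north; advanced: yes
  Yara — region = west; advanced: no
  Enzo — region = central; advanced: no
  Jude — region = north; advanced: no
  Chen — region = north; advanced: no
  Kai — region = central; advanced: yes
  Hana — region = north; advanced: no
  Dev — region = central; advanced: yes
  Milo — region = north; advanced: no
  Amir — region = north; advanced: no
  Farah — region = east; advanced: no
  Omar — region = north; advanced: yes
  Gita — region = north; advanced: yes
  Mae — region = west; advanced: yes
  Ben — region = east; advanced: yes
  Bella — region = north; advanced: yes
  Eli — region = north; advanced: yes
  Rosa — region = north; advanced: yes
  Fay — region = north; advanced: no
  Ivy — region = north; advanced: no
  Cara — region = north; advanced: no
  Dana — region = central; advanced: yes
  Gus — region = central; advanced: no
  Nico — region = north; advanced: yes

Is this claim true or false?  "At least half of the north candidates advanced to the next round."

Truth condition: |A ∩ B| ≥ |A ∖ B|.
|A| = 15, |A ∩ B| = 7, |A ∖ B| = 8.
7 < 8, so the statement is false.

False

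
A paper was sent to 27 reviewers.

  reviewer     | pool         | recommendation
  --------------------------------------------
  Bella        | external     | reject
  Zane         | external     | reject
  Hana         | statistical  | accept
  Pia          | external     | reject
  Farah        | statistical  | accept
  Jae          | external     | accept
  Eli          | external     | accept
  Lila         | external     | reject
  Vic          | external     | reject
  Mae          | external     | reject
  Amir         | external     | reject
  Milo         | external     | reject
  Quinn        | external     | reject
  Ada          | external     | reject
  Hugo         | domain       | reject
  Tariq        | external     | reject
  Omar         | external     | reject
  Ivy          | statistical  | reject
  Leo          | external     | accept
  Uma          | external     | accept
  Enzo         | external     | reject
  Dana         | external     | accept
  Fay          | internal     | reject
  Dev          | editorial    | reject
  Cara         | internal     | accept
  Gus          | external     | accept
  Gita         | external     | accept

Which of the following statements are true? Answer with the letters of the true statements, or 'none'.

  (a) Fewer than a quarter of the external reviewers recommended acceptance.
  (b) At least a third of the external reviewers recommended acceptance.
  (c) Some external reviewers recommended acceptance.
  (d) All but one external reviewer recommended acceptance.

|A| = 20, |A ∩ B| = 7, |A ∖ B| = 13.
(a) |A ∩ B| / |A| < 1/4: fails.
(b) |A ∩ B| / |A| ≥ 1/3: holds.
(c) A ∩ B ≠ ∅ (|A ∩ B| ≥ 1): holds.
(d) |A ∖ B| = 1: fails.

(b), (c)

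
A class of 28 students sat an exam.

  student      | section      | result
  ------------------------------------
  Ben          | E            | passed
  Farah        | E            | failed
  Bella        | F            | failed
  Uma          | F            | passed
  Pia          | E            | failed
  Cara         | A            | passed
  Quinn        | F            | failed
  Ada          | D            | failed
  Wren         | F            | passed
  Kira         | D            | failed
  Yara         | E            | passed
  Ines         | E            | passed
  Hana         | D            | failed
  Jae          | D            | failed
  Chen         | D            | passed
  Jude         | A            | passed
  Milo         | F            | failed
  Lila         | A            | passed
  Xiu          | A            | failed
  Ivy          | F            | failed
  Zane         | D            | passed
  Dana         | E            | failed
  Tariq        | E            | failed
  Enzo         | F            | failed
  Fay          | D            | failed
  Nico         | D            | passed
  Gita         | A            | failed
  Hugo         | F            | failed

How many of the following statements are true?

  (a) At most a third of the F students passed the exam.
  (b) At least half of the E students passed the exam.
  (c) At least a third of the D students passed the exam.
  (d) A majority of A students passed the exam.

(a) F: |A| = 8, |A ∩ B| = 2; needs |A ∩ B| / |A| ≤ 1/3 — true.
(b) E: |A| = 7, |A ∩ B| = 3; needs |A ∩ B| ≥ |A ∖ B| — false.
(c) D: |A| = 8, |A ∩ B| = 3; needs |A ∩ B| / |A| ≥ 1/3 — true.
(d) A: |A| = 5, |A ∩ B| = 3; needs |A ∩ B| > |A ∖ B| — true.

3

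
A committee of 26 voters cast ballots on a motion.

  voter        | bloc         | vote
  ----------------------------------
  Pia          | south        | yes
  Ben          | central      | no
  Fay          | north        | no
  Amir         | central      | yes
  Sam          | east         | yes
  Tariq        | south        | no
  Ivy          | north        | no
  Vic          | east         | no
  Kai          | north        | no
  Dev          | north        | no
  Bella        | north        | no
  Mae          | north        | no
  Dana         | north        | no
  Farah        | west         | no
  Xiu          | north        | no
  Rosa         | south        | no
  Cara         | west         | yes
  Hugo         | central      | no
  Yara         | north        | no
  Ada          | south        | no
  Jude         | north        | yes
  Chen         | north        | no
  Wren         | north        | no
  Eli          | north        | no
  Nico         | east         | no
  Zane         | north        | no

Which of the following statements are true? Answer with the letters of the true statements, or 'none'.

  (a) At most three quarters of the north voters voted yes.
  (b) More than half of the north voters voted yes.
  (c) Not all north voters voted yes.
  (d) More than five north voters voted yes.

(a), (c)

|A| = 14, |A ∩ B| = 1, |A ∖ B| = 13.
(a) |A ∩ B| / |A| ≤ 3/4: holds.
(b) |A ∩ B| > |A ∖ B|: fails.
(c) A ⊄ B (|A ∖ B| ≥ 1): holds.
(d) |A ∩ B| > 5: fails.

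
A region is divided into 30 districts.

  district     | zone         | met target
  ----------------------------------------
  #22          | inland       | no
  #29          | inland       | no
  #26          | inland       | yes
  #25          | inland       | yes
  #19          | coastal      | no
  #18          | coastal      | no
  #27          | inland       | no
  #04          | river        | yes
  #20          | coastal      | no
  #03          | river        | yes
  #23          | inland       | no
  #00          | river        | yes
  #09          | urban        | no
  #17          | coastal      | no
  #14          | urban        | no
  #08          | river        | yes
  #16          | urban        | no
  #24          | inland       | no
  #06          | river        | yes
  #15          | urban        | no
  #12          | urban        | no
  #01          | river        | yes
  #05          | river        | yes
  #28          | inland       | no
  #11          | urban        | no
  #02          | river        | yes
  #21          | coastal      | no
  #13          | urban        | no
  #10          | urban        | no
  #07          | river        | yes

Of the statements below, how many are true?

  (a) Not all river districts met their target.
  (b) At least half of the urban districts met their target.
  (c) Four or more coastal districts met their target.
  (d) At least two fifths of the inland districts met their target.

(a) river: |A| = 9, |A ∩ B| = 9; needs A ⊄ B (|A ∖ B| ≥ 1) — false.
(b) urban: |A| = 8, |A ∩ B| = 0; needs |A ∩ B| ≥ |A ∖ B| — false.
(c) coastal: |A| = 5, |A ∩ B| = 0; needs |A ∩ B| ≥ 4 — false.
(d) inland: |A| = 8, |A ∩ B| = 2; needs |A ∩ B| / |A| ≥ 2/5 — false.

0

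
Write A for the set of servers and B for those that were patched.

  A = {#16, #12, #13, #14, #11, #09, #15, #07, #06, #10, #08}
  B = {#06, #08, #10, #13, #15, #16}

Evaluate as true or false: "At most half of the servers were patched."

The determiner here denotes the relation: |A ∩ B| ≤ |A ∖ B|.
A (the restrictor) = {#16, #12, #13, #14, #11, #09, #15, #07, #06, #10, #08}, |A| = 11.
A ∩ B = {#16, #13, #15, #06, #10, #08}, so |A ∩ B| = 6.
A ∖ B = {#12, #14, #11, #09, #07}, so |A ∖ B| = 5.
6 > 5, so the statement is false.

False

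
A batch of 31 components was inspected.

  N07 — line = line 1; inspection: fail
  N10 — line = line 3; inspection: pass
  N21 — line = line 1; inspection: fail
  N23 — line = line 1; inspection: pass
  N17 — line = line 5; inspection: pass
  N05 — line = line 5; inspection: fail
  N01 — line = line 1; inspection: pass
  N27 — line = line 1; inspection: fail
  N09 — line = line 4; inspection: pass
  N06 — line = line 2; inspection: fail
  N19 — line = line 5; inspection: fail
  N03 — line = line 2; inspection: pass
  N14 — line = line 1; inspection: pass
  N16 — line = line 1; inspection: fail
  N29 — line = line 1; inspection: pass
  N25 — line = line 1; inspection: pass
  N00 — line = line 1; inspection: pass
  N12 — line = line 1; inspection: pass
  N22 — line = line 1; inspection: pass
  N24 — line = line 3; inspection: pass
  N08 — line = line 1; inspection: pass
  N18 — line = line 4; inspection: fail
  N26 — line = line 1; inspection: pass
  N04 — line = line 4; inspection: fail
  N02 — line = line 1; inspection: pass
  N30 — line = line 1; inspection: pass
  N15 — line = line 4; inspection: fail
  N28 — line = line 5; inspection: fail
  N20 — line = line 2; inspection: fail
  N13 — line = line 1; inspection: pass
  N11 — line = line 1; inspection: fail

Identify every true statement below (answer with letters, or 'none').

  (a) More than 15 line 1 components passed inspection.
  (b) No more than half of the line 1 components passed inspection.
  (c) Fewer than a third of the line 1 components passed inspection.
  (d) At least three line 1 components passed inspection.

(d)

|A| = 18, |A ∩ B| = 13, |A ∖ B| = 5.
(a) |A ∩ B| > 15: fails.
(b) |A ∩ B| ≤ |A ∖ B|: fails.
(c) |A ∩ B| / |A| < 1/3: fails.
(d) |A ∩ B| ≥ 3: holds.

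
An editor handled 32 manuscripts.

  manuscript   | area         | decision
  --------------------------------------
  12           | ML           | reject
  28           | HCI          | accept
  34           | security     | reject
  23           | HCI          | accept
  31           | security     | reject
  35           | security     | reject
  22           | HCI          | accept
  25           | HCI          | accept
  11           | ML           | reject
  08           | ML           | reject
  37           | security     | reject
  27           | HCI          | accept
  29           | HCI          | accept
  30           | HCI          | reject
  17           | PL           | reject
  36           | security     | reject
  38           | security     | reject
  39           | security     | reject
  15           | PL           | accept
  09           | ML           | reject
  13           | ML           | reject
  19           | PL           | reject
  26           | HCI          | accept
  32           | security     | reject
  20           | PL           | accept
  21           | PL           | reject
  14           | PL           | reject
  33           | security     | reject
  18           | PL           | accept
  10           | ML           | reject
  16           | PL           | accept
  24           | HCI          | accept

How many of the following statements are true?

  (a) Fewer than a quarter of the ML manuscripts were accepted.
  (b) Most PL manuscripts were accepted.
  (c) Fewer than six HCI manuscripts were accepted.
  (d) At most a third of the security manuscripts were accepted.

(a) ML: |A| = 6, |A ∩ B| = 0; needs |A ∩ B| / |A| < 1/4 — true.
(b) PL: |A| = 8, |A ∩ B| = 4; needs |A ∩ B| > |A ∖ B| — false.
(c) HCI: |A| = 9, |A ∩ B| = 8; needs |A ∩ B| < 6 — false.
(d) security: |A| = 9, |A ∩ B| = 0; needs |A ∩ B| / |A| ≤ 1/3 — true.

2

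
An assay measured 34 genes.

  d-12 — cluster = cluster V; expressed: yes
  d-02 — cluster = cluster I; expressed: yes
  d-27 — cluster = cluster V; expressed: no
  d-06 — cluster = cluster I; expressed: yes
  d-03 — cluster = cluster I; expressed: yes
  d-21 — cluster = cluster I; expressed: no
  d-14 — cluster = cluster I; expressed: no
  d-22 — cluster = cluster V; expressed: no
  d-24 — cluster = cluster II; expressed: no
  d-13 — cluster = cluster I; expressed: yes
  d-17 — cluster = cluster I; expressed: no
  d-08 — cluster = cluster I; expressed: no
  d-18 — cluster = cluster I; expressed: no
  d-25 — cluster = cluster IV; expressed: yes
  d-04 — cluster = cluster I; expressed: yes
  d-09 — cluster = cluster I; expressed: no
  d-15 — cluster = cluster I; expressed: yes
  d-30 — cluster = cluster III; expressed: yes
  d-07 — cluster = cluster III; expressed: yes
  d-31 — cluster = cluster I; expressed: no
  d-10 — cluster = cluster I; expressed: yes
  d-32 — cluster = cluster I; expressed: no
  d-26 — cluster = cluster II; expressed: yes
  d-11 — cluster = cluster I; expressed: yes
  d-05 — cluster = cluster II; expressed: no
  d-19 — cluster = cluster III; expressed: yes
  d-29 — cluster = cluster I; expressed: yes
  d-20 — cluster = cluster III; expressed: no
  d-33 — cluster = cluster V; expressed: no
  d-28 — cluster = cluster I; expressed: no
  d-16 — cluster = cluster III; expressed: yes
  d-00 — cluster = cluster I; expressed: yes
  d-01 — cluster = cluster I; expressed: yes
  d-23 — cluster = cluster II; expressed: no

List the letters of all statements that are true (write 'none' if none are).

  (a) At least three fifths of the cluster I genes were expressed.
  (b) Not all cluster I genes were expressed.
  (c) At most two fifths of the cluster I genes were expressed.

(b)

|A| = 20, |A ∩ B| = 11, |A ∖ B| = 9.
(a) |A ∩ B| / |A| ≥ 3/5: fails.
(b) A ⊄ B (|A ∖ B| ≥ 1): holds.
(c) |A ∩ B| / |A| ≤ 2/5: fails.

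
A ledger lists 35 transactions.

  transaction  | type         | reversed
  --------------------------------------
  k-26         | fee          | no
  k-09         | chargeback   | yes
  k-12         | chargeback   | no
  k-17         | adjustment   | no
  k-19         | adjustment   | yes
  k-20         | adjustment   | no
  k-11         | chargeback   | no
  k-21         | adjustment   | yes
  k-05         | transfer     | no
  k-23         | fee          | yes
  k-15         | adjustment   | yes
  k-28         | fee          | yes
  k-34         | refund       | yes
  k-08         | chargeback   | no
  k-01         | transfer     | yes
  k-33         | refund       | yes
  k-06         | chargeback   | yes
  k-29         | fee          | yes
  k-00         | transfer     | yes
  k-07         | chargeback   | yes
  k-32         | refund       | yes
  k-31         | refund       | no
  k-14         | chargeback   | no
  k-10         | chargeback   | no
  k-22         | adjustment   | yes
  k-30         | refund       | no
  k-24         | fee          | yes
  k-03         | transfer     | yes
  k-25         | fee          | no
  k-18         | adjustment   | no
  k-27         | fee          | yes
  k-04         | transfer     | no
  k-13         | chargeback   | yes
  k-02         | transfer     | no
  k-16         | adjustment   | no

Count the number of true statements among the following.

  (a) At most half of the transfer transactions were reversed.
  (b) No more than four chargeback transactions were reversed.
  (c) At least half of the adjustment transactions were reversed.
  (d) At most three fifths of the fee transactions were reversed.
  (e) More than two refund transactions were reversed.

4

(a) transfer: |A| = 6, |A ∩ B| = 3; needs |A ∩ B| ≤ |A ∖ B| — true.
(b) chargeback: |A| = 9, |A ∩ B| = 4; needs |A ∩ B| ≤ 4 — true.
(c) adjustment: |A| = 8, |A ∩ B| = 4; needs |A ∩ B| ≥ |A ∖ B| — true.
(d) fee: |A| = 7, |A ∩ B| = 5; needs |A ∩ B| / |A| ≤ 3/5 — false.
(e) refund: |A| = 5, |A ∩ B| = 3; needs |A ∩ B| > 2 — true.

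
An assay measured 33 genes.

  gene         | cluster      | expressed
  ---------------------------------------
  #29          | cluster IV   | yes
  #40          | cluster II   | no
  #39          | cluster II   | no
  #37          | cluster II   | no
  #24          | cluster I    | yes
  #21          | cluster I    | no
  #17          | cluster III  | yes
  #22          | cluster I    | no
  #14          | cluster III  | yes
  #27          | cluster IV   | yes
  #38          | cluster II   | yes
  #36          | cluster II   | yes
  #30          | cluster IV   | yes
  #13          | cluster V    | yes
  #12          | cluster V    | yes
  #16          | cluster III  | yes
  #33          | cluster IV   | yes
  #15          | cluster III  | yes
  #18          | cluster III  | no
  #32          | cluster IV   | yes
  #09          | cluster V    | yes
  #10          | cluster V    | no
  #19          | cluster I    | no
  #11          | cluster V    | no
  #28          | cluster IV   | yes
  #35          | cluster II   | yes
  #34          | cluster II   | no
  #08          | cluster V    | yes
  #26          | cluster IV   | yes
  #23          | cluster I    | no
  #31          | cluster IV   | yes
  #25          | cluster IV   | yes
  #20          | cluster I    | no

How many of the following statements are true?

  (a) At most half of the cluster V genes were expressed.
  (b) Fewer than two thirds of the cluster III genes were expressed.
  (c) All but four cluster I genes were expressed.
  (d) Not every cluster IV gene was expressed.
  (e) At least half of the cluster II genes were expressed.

0

(a) cluster V: |A| = 6, |A ∩ B| = 4; needs |A ∩ B| ≤ |A ∖ B| — false.
(b) cluster III: |A| = 5, |A ∩ B| = 4; needs |A ∩ B| / |A| < 2/3 — false.
(c) cluster I: |A| = 6, |A ∩ B| = 1; needs |A ∖ B| = 4 — false.
(d) cluster IV: |A| = 9, |A ∩ B| = 9; needs A ⊄ B (|A ∖ B| ≥ 1) — false.
(e) cluster II: |A| = 7, |A ∩ B| = 3; needs |A ∩ B| ≥ |A ∖ B| — false.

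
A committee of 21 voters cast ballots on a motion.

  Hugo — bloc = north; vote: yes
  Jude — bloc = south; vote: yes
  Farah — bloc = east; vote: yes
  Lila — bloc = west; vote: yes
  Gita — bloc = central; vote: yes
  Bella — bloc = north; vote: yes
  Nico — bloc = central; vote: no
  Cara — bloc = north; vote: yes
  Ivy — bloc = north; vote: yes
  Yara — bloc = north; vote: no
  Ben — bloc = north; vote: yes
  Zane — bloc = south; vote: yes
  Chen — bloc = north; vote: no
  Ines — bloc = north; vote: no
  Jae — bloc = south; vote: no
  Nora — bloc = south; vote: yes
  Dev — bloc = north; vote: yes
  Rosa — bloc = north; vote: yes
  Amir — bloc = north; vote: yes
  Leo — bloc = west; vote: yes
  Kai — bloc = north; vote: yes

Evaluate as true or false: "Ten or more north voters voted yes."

False

Truth condition: |A ∩ B| ≥ 10.
A (the restrictor) = {Hugo, Bella, Cara, Ivy, Yara, Ben, Chen, Ines, Dev, Rosa, Amir, Kai}, |A| = 12.
A ∩ B = {Hugo, Bella, Cara, Ivy, Ben, Dev, Rosa, Amir, Kai}, so |A ∩ B| = 9.
|A ∩ B| = 9, so the statement is false.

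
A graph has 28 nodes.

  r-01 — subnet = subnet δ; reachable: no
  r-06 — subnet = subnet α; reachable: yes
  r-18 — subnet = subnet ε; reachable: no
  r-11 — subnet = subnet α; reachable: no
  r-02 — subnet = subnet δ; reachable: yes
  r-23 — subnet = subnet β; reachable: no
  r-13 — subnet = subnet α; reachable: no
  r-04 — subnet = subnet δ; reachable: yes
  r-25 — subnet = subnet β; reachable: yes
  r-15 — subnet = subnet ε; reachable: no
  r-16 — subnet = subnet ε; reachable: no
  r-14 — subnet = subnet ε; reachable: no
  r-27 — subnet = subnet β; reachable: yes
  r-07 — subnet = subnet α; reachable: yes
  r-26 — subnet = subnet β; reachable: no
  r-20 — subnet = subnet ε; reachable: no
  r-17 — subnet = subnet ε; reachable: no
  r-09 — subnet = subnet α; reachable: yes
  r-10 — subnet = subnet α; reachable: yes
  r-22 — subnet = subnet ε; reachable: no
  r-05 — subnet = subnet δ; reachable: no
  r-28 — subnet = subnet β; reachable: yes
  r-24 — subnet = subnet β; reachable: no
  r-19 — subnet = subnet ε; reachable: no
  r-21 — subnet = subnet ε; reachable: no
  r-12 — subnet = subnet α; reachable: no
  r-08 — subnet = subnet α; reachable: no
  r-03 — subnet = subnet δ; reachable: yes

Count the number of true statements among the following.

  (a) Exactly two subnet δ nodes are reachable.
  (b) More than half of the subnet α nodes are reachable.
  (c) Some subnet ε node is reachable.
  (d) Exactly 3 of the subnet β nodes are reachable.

(a) subnet δ: |A| = 5, |A ∩ B| = 3; needs |A ∩ B| = 2 — false.
(b) subnet α: |A| = 8, |A ∩ B| = 4; needs |A ∩ B| > |A ∖ B| — false.
(c) subnet ε: |A| = 9, |A ∩ B| = 0; needs A ∩ B ≠ ∅ (|A ∩ B| ≥ 1) — false.
(d) subnet β: |A| = 6, |A ∩ B| = 3; needs |A ∩ B| = 3 — true.

1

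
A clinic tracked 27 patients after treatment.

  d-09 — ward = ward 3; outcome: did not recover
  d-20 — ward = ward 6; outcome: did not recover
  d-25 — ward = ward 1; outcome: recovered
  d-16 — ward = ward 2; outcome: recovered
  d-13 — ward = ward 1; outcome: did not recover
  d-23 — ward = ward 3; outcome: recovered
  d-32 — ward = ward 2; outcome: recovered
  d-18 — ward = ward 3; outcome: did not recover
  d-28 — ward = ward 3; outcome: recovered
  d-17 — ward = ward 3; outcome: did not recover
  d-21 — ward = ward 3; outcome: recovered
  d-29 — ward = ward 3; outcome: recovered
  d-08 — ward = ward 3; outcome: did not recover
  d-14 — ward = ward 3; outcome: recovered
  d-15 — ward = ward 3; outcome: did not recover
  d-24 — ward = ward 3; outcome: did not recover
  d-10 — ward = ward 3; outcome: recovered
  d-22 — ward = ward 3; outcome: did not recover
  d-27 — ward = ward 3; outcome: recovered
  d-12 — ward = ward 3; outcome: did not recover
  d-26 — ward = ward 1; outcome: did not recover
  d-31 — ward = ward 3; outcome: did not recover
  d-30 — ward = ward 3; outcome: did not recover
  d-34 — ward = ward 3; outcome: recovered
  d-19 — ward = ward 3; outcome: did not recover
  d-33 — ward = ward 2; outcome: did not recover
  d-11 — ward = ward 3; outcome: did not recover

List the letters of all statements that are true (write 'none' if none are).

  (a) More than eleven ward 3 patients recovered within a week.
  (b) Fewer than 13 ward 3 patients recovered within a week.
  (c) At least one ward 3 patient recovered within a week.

|A| = 20, |A ∩ B| = 8, |A ∖ B| = 12.
(a) |A ∩ B| > 11: fails.
(b) |A ∩ B| < 13: holds.
(c) A ∩ B ≠ ∅ (|A ∩ B| ≥ 1): holds.

(b), (c)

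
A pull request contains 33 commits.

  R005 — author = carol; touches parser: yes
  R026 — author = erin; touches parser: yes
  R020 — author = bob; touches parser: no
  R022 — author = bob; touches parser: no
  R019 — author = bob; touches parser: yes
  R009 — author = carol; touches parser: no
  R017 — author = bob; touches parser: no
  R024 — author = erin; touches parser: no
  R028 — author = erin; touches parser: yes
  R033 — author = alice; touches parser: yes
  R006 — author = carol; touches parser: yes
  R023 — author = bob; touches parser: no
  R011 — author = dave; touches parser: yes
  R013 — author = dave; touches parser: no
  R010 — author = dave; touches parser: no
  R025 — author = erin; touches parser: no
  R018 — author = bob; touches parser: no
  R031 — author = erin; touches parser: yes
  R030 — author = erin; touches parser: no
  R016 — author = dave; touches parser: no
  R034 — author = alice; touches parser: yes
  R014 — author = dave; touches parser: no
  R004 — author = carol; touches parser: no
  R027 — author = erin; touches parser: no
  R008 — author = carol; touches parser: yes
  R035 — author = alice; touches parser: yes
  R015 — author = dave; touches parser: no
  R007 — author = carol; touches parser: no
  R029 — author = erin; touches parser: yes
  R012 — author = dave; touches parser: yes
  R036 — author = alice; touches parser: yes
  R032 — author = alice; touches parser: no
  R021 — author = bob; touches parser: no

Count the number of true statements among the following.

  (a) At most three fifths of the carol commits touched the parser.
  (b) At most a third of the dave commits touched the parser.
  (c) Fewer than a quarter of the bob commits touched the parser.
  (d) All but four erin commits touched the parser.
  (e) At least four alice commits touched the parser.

5

(a) carol: |A| = 6, |A ∩ B| = 3; needs |A ∩ B| / |A| ≤ 3/5 — true.
(b) dave: |A| = 7, |A ∩ B| = 2; needs |A ∩ B| / |A| ≤ 1/3 — true.
(c) bob: |A| = 7, |A ∩ B| = 1; needs |A ∩ B| / |A| < 1/4 — true.
(d) erin: |A| = 8, |A ∩ B| = 4; needs |A ∖ B| = 4 — true.
(e) alice: |A| = 5, |A ∩ B| = 4; needs |A ∩ B| ≥ 4 — true.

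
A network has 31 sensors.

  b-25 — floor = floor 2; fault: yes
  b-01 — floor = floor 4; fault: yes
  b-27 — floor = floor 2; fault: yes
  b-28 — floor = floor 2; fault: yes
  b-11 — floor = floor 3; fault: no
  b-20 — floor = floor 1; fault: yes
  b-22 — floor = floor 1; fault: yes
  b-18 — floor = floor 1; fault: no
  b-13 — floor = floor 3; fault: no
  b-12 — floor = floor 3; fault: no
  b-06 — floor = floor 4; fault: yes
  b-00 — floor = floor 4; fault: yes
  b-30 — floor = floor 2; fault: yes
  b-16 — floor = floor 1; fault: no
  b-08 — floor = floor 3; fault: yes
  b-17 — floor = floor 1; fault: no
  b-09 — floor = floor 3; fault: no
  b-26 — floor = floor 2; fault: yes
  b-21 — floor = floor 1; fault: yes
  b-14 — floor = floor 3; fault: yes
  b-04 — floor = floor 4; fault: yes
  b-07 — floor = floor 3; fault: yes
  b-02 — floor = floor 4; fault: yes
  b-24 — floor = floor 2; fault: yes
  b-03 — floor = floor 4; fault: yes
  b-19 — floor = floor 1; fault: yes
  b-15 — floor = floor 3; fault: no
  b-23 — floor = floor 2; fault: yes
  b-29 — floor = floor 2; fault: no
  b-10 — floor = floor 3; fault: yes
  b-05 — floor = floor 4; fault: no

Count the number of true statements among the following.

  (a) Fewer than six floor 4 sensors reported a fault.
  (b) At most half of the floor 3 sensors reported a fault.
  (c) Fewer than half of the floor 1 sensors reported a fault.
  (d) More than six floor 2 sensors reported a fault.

2

(a) floor 4: |A| = 7, |A ∩ B| = 6; needs |A ∩ B| < 6 — false.
(b) floor 3: |A| = 9, |A ∩ B| = 4; needs |A ∩ B| ≤ |A ∖ B| — true.
(c) floor 1: |A| = 7, |A ∩ B| = 4; needs |A ∩ B| < |A ∖ B| — false.
(d) floor 2: |A| = 8, |A ∩ B| = 7; needs |A ∩ B| > 6 — true.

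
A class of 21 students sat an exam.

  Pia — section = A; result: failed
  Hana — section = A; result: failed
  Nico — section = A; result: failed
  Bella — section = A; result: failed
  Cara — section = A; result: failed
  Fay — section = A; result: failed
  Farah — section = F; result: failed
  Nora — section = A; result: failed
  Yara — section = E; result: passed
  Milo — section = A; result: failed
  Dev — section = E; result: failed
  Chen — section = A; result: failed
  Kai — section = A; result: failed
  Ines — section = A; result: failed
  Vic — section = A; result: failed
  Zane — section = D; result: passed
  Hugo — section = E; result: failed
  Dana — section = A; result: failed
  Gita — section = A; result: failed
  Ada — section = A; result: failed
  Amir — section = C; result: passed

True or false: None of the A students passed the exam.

'None of the A students passed the exam' holds iff A ∩ B = ∅ (|A ∩ B| = 0).
|A| = 15, |A ∩ B| = 0, |A ∖ B| = 15.
So the statement is true.

True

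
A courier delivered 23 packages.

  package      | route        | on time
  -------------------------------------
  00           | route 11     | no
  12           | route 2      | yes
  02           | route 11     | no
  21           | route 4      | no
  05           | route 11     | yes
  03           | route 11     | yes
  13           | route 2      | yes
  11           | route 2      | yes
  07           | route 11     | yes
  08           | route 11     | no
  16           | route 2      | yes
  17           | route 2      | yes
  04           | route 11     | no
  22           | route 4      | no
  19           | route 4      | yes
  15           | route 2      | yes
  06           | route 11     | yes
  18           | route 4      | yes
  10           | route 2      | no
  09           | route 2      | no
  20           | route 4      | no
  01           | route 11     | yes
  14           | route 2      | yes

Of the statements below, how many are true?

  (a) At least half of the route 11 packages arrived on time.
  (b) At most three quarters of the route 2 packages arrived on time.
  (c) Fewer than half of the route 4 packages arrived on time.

(a) route 11: |A| = 9, |A ∩ B| = 5; needs |A ∩ B| ≥ |A ∖ B| — true.
(b) route 2: |A| = 9, |A ∩ B| = 7; needs |A ∩ B| / |A| ≤ 3/4 — false.
(c) route 4: |A| = 5, |A ∩ B| = 2; needs |A ∩ B| < |A ∖ B| — true.

2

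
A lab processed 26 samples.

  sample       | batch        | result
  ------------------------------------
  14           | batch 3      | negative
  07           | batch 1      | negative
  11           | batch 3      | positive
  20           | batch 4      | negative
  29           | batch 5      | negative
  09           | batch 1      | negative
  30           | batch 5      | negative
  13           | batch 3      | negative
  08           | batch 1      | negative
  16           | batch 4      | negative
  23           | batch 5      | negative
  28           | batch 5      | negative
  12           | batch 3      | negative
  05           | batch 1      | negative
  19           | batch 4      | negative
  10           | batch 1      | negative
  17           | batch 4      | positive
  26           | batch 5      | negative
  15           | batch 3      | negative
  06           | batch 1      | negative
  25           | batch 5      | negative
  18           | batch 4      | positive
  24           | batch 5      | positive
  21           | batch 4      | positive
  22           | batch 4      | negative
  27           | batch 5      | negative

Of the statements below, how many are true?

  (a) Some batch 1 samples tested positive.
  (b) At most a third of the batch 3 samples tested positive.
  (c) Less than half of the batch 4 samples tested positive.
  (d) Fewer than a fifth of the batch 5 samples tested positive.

3

(a) batch 1: |A| = 6, |A ∩ B| = 0; needs A ∩ B ≠ ∅ (|A ∩ B| ≥ 1) — false.
(b) batch 3: |A| = 5, |A ∩ B| = 1; needs |A ∩ B| / |A| ≤ 1/3 — true.
(c) batch 4: |A| = 7, |A ∩ B| = 3; needs |A ∩ B| < |A ∖ B| — true.
(d) batch 5: |A| = 8, |A ∩ B| = 1; needs |A ∩ B| / |A| < 1/5 — true.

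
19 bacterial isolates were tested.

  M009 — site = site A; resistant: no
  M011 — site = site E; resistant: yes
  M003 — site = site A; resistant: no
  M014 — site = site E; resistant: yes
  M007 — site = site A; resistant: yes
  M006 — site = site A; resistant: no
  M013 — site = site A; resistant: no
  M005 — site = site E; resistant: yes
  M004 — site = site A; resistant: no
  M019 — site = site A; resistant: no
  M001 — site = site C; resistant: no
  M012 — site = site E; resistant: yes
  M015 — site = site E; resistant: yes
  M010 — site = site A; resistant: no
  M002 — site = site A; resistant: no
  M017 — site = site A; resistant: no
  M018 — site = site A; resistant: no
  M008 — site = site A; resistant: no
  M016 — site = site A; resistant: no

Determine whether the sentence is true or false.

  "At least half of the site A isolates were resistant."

False

The determiner here denotes the relation: |A ∩ B| ≥ |A ∖ B|.
A (the restrictor) = {M009, M003, M007, M006, M013, M004, M019, M010, M002, M017, M018, M008, M016}, |A| = 13.
A ∩ B = {M007}, so |A ∩ B| = 1.
A ∖ B = {M009, M003, M006, M013, M004, M019, M010, M002, M017, M018, M008, M016}, so |A ∖ B| = 12.
1 < 12, so the statement is false.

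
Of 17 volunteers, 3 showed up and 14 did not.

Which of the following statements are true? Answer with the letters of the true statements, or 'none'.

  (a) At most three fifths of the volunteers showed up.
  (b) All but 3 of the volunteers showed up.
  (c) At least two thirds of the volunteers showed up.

|A| = 17, |A ∩ B| = 3, |A ∖ B| = 14.
(a) |A ∩ B| / |A| ≤ 3/5: holds.
(b) |A ∖ B| = 3: fails.
(c) |A ∩ B| / |A| ≥ 2/3: fails.

(a)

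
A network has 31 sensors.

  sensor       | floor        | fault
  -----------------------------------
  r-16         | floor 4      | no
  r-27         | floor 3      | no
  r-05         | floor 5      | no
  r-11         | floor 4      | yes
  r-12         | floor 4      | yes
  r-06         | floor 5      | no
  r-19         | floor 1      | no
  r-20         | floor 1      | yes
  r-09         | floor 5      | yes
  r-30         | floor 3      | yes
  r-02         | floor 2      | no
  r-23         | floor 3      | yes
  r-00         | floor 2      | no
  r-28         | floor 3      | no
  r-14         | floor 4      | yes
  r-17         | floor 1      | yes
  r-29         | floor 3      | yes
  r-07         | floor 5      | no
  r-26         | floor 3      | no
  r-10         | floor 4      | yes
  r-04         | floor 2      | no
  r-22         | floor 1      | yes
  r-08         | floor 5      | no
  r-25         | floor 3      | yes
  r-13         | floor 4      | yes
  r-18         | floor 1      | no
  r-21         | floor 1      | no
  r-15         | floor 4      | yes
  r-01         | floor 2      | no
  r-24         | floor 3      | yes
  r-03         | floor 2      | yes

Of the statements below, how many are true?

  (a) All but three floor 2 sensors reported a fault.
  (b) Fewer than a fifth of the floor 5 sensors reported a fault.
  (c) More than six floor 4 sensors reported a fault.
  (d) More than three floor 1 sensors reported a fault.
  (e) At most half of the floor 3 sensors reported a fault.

(a) floor 2: |A| = 5, |A ∩ B| = 1; needs |A ∖ B| = 3 — false.
(b) floor 5: |A| = 5, |A ∩ B| = 1; needs |A ∩ B| / |A| < 1/5 — false.
(c) floor 4: |A| = 7, |A ∩ B| = 6; needs |A ∩ B| > 6 — false.
(d) floor 1: |A| = 6, |A ∩ B| = 3; needs |A ∩ B| > 3 — false.
(e) floor 3: |A| = 8, |A ∩ B| = 5; needs |A ∩ B| ≤ |A ∖ B| — false.

0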